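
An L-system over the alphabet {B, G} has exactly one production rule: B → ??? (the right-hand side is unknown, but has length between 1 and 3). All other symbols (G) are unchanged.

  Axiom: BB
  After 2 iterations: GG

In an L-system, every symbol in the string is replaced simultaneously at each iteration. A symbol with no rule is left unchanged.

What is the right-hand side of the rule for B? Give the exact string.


Answer: G

Derivation:
Trying B → G:
  Step 0: BB
  Step 1: GG
  Step 2: GG
Matches the given result.


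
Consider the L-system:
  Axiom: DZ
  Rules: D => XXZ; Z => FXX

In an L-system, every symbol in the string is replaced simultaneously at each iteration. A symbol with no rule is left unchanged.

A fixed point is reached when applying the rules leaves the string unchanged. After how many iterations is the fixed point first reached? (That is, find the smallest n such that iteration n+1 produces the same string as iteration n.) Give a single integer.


Answer: 2

Derivation:
Step 0: DZ
Step 1: XXZFXX
Step 2: XXFXXFXX
Step 3: XXFXXFXX  (unchanged — fixed point at step 2)


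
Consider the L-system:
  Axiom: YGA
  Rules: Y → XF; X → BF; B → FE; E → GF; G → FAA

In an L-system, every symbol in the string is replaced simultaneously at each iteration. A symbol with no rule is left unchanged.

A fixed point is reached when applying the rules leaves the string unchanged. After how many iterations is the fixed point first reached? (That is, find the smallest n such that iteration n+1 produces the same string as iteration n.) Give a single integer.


Step 0: YGA
Step 1: XFFAAA
Step 2: BFFFAAA
Step 3: FEFFFAAA
Step 4: FGFFFFAAA
Step 5: FFAAFFFFAAA
Step 6: FFAAFFFFAAA  (unchanged — fixed point at step 5)

Answer: 5


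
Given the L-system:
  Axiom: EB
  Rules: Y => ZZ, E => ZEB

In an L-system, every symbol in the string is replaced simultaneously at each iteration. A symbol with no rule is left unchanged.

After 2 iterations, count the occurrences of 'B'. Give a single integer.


Answer: 3

Derivation:
Step 0: EB  (1 'B')
Step 1: ZEBB  (2 'B')
Step 2: ZZEBBB  (3 'B')


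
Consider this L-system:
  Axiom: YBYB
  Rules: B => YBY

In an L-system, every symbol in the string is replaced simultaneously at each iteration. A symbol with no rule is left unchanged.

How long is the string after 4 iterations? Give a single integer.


Answer: 20

Derivation:
Step 0: length = 4
Step 1: length = 8
Step 2: length = 12
Step 3: length = 16
Step 4: length = 20


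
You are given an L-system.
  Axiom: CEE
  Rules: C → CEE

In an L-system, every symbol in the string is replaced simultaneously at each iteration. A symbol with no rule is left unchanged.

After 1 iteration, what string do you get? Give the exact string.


Step 0: CEE
Step 1: CEEEE

Answer: CEEEE


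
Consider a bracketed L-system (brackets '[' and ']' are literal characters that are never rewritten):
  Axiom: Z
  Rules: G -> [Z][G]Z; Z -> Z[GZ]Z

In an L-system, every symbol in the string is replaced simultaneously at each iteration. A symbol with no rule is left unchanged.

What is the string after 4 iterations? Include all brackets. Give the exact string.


Answer: Z[GZ]Z[[Z][G]ZZ[GZ]Z]Z[GZ]Z[[Z[GZ]Z][[Z][G]Z]Z[GZ]ZZ[GZ]Z[[Z][G]ZZ[GZ]Z]Z[GZ]Z]Z[GZ]Z[[Z][G]ZZ[GZ]Z]Z[GZ]Z[[Z[GZ]Z[[Z][G]ZZ[GZ]Z]Z[GZ]Z][[Z[GZ]Z][[Z][G]Z]Z[GZ]Z]Z[GZ]Z[[Z][G]ZZ[GZ]Z]Z[GZ]ZZ[GZ]Z[[Z][G]ZZ[GZ]Z]Z[GZ]Z[[Z[GZ]Z][[Z][G]Z]Z[GZ]ZZ[GZ]Z[[Z][G]ZZ[GZ]Z]Z[GZ]Z]Z[GZ]Z[[Z][G]ZZ[GZ]Z]Z[GZ]Z]Z[GZ]Z[[Z][G]ZZ[GZ]Z]Z[GZ]Z[[Z[GZ]Z][[Z][G]Z]Z[GZ]ZZ[GZ]Z[[Z][G]ZZ[GZ]Z]Z[GZ]Z]Z[GZ]Z[[Z][G]ZZ[GZ]Z]Z[GZ]Z

Derivation:
Step 0: Z
Step 1: Z[GZ]Z
Step 2: Z[GZ]Z[[Z][G]ZZ[GZ]Z]Z[GZ]Z
Step 3: Z[GZ]Z[[Z][G]ZZ[GZ]Z]Z[GZ]Z[[Z[GZ]Z][[Z][G]Z]Z[GZ]ZZ[GZ]Z[[Z][G]ZZ[GZ]Z]Z[GZ]Z]Z[GZ]Z[[Z][G]ZZ[GZ]Z]Z[GZ]Z
Step 4: Z[GZ]Z[[Z][G]ZZ[GZ]Z]Z[GZ]Z[[Z[GZ]Z][[Z][G]Z]Z[GZ]ZZ[GZ]Z[[Z][G]ZZ[GZ]Z]Z[GZ]Z]Z[GZ]Z[[Z][G]ZZ[GZ]Z]Z[GZ]Z[[Z[GZ]Z[[Z][G]ZZ[GZ]Z]Z[GZ]Z][[Z[GZ]Z][[Z][G]Z]Z[GZ]Z]Z[GZ]Z[[Z][G]ZZ[GZ]Z]Z[GZ]ZZ[GZ]Z[[Z][G]ZZ[GZ]Z]Z[GZ]Z[[Z[GZ]Z][[Z][G]Z]Z[GZ]ZZ[GZ]Z[[Z][G]ZZ[GZ]Z]Z[GZ]Z]Z[GZ]Z[[Z][G]ZZ[GZ]Z]Z[GZ]Z]Z[GZ]Z[[Z][G]ZZ[GZ]Z]Z[GZ]Z[[Z[GZ]Z][[Z][G]Z]Z[GZ]ZZ[GZ]Z[[Z][G]ZZ[GZ]Z]Z[GZ]Z]Z[GZ]Z[[Z][G]ZZ[GZ]Z]Z[GZ]Z


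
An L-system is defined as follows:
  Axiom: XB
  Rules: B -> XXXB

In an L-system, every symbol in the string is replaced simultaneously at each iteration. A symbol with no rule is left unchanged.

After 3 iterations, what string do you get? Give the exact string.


Step 0: XB
Step 1: XXXXB
Step 2: XXXXXXXB
Step 3: XXXXXXXXXXB

Answer: XXXXXXXXXXB


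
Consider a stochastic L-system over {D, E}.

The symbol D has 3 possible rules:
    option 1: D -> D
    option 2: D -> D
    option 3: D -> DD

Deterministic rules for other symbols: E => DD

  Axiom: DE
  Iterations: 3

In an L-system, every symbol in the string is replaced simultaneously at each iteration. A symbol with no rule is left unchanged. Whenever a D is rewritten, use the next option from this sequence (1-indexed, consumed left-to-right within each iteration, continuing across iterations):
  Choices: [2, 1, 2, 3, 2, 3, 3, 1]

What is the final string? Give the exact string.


Answer: DDDDDD

Derivation:
Step 0: DE
Step 1: DDD  (used choices [2])
Step 2: DDDD  (used choices [1, 2, 3])
Step 3: DDDDDD  (used choices [2, 3, 3, 1])


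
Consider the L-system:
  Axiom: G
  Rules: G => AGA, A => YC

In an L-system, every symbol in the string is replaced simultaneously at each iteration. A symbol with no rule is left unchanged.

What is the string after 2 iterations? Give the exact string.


Answer: YCAGAYC

Derivation:
Step 0: G
Step 1: AGA
Step 2: YCAGAYC


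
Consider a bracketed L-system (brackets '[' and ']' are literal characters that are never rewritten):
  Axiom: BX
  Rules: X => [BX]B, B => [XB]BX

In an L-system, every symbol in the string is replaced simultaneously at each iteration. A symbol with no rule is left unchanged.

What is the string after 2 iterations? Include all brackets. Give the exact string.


Answer: [[BX]B[XB]BX][XB]BX[BX]B[[XB]BX[BX]B][XB]BX

Derivation:
Step 0: BX
Step 1: [XB]BX[BX]B
Step 2: [[BX]B[XB]BX][XB]BX[BX]B[[XB]BX[BX]B][XB]BX


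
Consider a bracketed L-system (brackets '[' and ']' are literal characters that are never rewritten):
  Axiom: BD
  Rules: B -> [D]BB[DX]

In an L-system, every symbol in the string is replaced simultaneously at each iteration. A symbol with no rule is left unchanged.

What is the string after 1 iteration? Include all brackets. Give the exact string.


Answer: [D]BB[DX]D

Derivation:
Step 0: BD
Step 1: [D]BB[DX]D


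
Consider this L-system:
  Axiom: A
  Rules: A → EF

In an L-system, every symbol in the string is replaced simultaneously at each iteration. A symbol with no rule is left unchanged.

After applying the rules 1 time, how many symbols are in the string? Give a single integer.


Step 0: length = 1
Step 1: length = 2

Answer: 2


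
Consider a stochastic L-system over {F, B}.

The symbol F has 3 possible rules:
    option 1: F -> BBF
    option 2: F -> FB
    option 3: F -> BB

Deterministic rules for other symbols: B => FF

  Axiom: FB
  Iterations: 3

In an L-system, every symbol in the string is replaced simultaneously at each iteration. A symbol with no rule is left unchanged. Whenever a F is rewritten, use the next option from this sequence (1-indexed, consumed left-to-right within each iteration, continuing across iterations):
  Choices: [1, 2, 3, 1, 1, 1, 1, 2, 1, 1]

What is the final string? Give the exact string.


Step 0: FB
Step 1: BBFFF  (used choices [1])
Step 2: FFFFFBBBBBF  (used choices [2, 3, 1])
Step 3: BBFBBFBBFFBBBFFFFFFFFFFFBBF  (used choices [1, 1, 1, 2, 1, 1])

Answer: BBFBBFBBFFBBBFFFFFFFFFFFBBF


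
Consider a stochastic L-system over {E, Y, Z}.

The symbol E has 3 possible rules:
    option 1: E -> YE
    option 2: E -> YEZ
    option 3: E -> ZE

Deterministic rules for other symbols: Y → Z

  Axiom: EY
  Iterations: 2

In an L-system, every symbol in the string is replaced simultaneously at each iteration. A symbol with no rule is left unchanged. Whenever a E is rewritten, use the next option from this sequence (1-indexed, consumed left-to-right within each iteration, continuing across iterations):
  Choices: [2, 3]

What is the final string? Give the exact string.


Answer: ZZEZZ

Derivation:
Step 0: EY
Step 1: YEZZ  (used choices [2])
Step 2: ZZEZZ  (used choices [3])


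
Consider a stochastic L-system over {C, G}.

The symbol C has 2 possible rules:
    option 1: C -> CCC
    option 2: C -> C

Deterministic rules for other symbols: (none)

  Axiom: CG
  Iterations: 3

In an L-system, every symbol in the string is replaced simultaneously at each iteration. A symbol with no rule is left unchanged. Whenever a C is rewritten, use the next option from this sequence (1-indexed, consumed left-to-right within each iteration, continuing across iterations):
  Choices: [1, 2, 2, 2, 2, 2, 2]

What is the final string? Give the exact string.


Step 0: CG
Step 1: CCCG  (used choices [1])
Step 2: CCCG  (used choices [2, 2, 2])
Step 3: CCCG  (used choices [2, 2, 2])

Answer: CCCG


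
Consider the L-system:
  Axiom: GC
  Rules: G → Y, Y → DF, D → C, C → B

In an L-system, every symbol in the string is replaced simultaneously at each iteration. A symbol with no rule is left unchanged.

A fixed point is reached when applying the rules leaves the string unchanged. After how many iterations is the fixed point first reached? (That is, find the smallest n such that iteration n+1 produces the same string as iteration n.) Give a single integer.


Step 0: GC
Step 1: YB
Step 2: DFB
Step 3: CFB
Step 4: BFB
Step 5: BFB  (unchanged — fixed point at step 4)

Answer: 4


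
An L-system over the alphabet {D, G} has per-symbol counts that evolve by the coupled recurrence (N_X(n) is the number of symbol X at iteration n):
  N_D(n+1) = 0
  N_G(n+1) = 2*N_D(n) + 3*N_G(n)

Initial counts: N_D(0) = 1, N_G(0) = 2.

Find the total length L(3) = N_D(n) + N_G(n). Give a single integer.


Step 0: N_D=1, N_G=2, L=3
Step 1: N_D=0, N_G=8, L=8
Step 2: N_D=0, N_G=24, L=24
Step 3: N_D=0, N_G=72, L=72

Answer: 72


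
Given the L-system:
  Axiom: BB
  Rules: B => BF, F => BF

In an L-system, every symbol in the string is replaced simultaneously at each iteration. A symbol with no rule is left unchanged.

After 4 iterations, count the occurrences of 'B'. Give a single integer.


Answer: 16

Derivation:
Step 0: BB  (2 'B')
Step 1: BFBF  (2 'B')
Step 2: BFBFBFBF  (4 'B')
Step 3: BFBFBFBFBFBFBFBF  (8 'B')
Step 4: BFBFBFBFBFBFBFBFBFBFBFBFBFBFBFBF  (16 'B')


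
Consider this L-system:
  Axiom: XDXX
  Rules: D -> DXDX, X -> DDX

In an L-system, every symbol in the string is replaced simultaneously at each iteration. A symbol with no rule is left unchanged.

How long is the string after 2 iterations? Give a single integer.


Answer: 47

Derivation:
Step 0: length = 4
Step 1: length = 13
Step 2: length = 47


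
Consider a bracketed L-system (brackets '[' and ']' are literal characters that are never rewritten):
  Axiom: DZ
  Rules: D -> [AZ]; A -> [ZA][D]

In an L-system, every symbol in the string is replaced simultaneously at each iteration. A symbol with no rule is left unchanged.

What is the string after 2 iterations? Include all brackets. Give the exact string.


Answer: [[ZA][D]Z]Z

Derivation:
Step 0: DZ
Step 1: [AZ]Z
Step 2: [[ZA][D]Z]Z


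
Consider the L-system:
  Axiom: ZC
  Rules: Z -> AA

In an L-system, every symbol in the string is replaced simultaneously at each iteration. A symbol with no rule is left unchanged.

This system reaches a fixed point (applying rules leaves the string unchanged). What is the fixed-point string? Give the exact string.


Answer: AAC

Derivation:
Step 0: ZC
Step 1: AAC
Step 2: AAC  (unchanged — fixed point at step 1)


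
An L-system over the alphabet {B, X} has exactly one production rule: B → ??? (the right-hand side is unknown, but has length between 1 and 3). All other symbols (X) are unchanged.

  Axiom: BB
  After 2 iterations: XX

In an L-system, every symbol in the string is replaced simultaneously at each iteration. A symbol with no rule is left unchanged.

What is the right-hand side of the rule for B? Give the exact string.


Answer: X

Derivation:
Trying B → X:
  Step 0: BB
  Step 1: XX
  Step 2: XX
Matches the given result.


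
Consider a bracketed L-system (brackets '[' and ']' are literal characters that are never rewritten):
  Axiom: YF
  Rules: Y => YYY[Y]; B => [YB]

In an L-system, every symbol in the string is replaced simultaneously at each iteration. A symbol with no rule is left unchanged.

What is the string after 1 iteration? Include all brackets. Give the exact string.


Answer: YYY[Y]F

Derivation:
Step 0: YF
Step 1: YYY[Y]F


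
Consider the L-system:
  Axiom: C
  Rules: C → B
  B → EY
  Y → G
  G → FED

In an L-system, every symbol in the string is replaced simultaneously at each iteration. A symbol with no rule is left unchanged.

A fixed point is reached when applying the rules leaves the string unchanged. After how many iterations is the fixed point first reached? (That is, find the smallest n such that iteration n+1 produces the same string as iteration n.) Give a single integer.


Step 0: C
Step 1: B
Step 2: EY
Step 3: EG
Step 4: EFED
Step 5: EFED  (unchanged — fixed point at step 4)

Answer: 4


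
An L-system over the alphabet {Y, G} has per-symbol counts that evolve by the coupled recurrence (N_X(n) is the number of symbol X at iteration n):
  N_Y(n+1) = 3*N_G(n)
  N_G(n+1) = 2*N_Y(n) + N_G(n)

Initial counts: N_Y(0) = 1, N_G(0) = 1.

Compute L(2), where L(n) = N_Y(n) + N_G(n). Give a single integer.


Answer: 18

Derivation:
Step 0: N_Y=1, N_G=1, L=2
Step 1: N_Y=3, N_G=3, L=6
Step 2: N_Y=9, N_G=9, L=18


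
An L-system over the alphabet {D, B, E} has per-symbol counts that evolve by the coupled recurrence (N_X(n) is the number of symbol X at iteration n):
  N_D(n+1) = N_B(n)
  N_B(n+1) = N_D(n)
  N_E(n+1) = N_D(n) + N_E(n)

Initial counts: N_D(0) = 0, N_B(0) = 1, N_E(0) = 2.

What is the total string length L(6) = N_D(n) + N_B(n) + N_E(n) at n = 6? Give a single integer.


Answer: 6

Derivation:
Step 0: N_D=0, N_B=1, N_E=2, L=3
Step 1: N_D=1, N_B=0, N_E=2, L=3
Step 2: N_D=0, N_B=1, N_E=3, L=4
Step 3: N_D=1, N_B=0, N_E=3, L=4
Step 4: N_D=0, N_B=1, N_E=4, L=5
Step 5: N_D=1, N_B=0, N_E=4, L=5
Step 6: N_D=0, N_B=1, N_E=5, L=6


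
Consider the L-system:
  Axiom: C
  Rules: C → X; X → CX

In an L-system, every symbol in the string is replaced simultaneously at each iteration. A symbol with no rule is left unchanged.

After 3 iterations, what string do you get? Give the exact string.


Answer: XCX

Derivation:
Step 0: C
Step 1: X
Step 2: CX
Step 3: XCX


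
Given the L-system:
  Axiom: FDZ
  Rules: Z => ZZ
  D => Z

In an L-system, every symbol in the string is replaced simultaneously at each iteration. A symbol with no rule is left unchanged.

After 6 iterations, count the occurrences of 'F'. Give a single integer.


Answer: 1

Derivation:
Step 0: FDZ  (1 'F')
Step 1: FZZZ  (1 'F')
Step 2: FZZZZZZ  (1 'F')
Step 3: FZZZZZZZZZZZZ  (1 'F')
Step 4: FZZZZZZZZZZZZZZZZZZZZZZZZ  (1 'F')
Step 5: FZZZZZZZZZZZZZZZZZZZZZZZZZZZZZZZZZZZZZZZZZZZZZZZZ  (1 'F')
Step 6: FZZZZZZZZZZZZZZZZZZZZZZZZZZZZZZZZZZZZZZZZZZZZZZZZZZZZZZZZZZZZZZZZZZZZZZZZZZZZZZZZZZZZZZZZZZZZZZZZ  (1 'F')


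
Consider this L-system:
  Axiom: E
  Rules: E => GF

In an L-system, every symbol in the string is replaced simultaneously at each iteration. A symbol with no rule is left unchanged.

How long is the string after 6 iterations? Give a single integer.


Answer: 2

Derivation:
Step 0: length = 1
Step 1: length = 2
Step 2: length = 2
Step 3: length = 2
Step 4: length = 2
Step 5: length = 2
Step 6: length = 2


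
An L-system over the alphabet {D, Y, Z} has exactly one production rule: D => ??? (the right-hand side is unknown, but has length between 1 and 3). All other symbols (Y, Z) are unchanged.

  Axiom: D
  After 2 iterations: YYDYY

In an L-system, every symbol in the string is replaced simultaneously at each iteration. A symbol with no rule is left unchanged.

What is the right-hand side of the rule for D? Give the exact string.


Trying D => YDY:
  Step 0: D
  Step 1: YDY
  Step 2: YYDYY
Matches the given result.

Answer: YDY


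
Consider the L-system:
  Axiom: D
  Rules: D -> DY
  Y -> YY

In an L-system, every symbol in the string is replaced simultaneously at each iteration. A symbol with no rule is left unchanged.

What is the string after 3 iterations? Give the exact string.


Answer: DYYYYYYY

Derivation:
Step 0: D
Step 1: DY
Step 2: DYYY
Step 3: DYYYYYYY


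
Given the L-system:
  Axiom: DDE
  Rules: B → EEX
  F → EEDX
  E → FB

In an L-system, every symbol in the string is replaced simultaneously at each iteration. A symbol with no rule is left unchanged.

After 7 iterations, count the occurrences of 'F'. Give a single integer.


Step 0: DDE  (0 'F')
Step 1: DDFB  (1 'F')
Step 2: DDEEDXEEX  (0 'F')
Step 3: DDFBFBDXFBFBX  (4 'F')
Step 4: DDEEDXEEXEEDXEEXDXEEDXEEXEEDXEEXX  (0 'F')
Step 5: DDFBFBDXFBFBXFBFBDXFBFBXDXFBFBDXFBFBXFBFBDXFBFBXX  (16 'F')
Step 6: DDEEDXEEXEEDXEEXDXEEDXEEXEEDXEEXXEEDXEEXEEDXEEXDXEEDXEEXEEDXEEXXDXEEDXEEXEEDXEEXDXEEDXEEXEEDXEEXXEEDXEEXEEDXEEXDXEEDXEEXEEDXEEXXX  (0 'F')
Step 7: DDFBFBDXFBFBXFBFBDXFBFBXDXFBFBDXFBFBXFBFBDXFBFBXXFBFBDXFBFBXFBFBDXFBFBXDXFBFBDXFBFBXFBFBDXFBFBXXDXFBFBDXFBFBXFBFBDXFBFBXDXFBFBDXFBFBXFBFBDXFBFBXXFBFBDXFBFBXFBFBDXFBFBXDXFBFBDXFBFBXFBFBDXFBFBXXX  (64 'F')

Answer: 64


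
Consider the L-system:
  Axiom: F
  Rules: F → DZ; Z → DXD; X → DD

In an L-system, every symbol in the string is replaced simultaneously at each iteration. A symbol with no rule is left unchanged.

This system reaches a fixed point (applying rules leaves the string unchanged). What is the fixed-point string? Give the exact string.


Step 0: F
Step 1: DZ
Step 2: DDXD
Step 3: DDDDD
Step 4: DDDDD  (unchanged — fixed point at step 3)

Answer: DDDDD


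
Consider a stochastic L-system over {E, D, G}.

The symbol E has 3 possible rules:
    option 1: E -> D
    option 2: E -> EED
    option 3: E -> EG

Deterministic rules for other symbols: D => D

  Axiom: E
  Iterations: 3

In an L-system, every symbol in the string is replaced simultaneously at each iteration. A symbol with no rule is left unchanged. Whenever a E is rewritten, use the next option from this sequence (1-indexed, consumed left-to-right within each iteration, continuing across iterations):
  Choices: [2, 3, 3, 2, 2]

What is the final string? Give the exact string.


Step 0: E
Step 1: EED  (used choices [2])
Step 2: EGEGD  (used choices [3, 3])
Step 3: EEDGEEDGD  (used choices [2, 2])

Answer: EEDGEEDGD


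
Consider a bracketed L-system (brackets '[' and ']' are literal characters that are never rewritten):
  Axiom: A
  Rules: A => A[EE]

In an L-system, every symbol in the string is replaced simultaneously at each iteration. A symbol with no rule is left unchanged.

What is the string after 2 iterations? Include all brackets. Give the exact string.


Step 0: A
Step 1: A[EE]
Step 2: A[EE][EE]

Answer: A[EE][EE]


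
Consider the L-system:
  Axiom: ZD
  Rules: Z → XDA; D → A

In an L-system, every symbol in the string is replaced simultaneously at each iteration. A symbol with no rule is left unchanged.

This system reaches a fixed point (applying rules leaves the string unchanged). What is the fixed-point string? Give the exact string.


Step 0: ZD
Step 1: XDAA
Step 2: XAAA
Step 3: XAAA  (unchanged — fixed point at step 2)

Answer: XAAA


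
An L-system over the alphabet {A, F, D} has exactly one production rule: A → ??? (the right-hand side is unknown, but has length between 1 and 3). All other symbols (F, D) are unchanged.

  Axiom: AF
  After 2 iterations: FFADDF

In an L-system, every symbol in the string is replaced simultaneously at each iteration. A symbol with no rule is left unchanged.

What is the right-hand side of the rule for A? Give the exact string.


Answer: FAD

Derivation:
Trying A → FAD:
  Step 0: AF
  Step 1: FADF
  Step 2: FFADDF
Matches the given result.


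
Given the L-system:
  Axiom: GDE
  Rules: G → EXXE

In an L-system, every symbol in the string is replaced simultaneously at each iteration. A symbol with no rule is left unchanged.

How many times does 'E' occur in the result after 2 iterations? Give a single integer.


Answer: 3

Derivation:
Step 0: GDE  (1 'E')
Step 1: EXXEDE  (3 'E')
Step 2: EXXEDE  (3 'E')


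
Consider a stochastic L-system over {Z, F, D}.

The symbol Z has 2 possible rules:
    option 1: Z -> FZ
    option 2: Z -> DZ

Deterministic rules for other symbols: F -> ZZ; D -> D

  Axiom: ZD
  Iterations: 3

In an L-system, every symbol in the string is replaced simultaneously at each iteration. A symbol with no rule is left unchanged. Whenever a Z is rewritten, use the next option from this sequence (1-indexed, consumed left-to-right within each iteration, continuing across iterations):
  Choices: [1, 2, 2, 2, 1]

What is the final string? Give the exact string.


Answer: DZDZDFZD

Derivation:
Step 0: ZD
Step 1: FZD  (used choices [1])
Step 2: ZZDZD  (used choices [2])
Step 3: DZDZDFZD  (used choices [2, 2, 1])


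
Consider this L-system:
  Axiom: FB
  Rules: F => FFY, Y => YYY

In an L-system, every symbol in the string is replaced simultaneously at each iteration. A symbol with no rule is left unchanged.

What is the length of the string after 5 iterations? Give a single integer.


Answer: 244

Derivation:
Step 0: length = 2
Step 1: length = 4
Step 2: length = 10
Step 3: length = 28
Step 4: length = 82
Step 5: length = 244


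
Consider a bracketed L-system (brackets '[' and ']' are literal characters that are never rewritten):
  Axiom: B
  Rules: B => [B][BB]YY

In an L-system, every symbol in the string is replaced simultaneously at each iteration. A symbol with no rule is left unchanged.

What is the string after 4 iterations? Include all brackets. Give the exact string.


Step 0: B
Step 1: [B][BB]YY
Step 2: [[B][BB]YY][[B][BB]YY[B][BB]YY]YY
Step 3: [[[B][BB]YY][[B][BB]YY[B][BB]YY]YY][[[B][BB]YY][[B][BB]YY[B][BB]YY]YY[[B][BB]YY][[B][BB]YY[B][BB]YY]YY]YY
Step 4: [[[[B][BB]YY][[B][BB]YY[B][BB]YY]YY][[[B][BB]YY][[B][BB]YY[B][BB]YY]YY[[B][BB]YY][[B][BB]YY[B][BB]YY]YY]YY][[[[B][BB]YY][[B][BB]YY[B][BB]YY]YY][[[B][BB]YY][[B][BB]YY[B][BB]YY]YY[[B][BB]YY][[B][BB]YY[B][BB]YY]YY]YY[[[B][BB]YY][[B][BB]YY[B][BB]YY]YY][[[B][BB]YY][[B][BB]YY[B][BB]YY]YY[[B][BB]YY][[B][BB]YY[B][BB]YY]YY]YY]YY

Answer: [[[[B][BB]YY][[B][BB]YY[B][BB]YY]YY][[[B][BB]YY][[B][BB]YY[B][BB]YY]YY[[B][BB]YY][[B][BB]YY[B][BB]YY]YY]YY][[[[B][BB]YY][[B][BB]YY[B][BB]YY]YY][[[B][BB]YY][[B][BB]YY[B][BB]YY]YY[[B][BB]YY][[B][BB]YY[B][BB]YY]YY]YY[[[B][BB]YY][[B][BB]YY[B][BB]YY]YY][[[B][BB]YY][[B][BB]YY[B][BB]YY]YY[[B][BB]YY][[B][BB]YY[B][BB]YY]YY]YY]YY


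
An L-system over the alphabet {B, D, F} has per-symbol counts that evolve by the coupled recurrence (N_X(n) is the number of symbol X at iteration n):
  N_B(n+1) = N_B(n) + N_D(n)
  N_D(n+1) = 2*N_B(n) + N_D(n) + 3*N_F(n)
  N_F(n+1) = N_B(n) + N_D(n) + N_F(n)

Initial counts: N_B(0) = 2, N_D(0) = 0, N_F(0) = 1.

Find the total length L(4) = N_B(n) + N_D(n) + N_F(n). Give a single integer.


Step 0: N_B=2, N_D=0, N_F=1, L=3
Step 1: N_B=2, N_D=7, N_F=3, L=12
Step 2: N_B=9, N_D=20, N_F=12, L=41
Step 3: N_B=29, N_D=74, N_F=41, L=144
Step 4: N_B=103, N_D=255, N_F=144, L=502

Answer: 502


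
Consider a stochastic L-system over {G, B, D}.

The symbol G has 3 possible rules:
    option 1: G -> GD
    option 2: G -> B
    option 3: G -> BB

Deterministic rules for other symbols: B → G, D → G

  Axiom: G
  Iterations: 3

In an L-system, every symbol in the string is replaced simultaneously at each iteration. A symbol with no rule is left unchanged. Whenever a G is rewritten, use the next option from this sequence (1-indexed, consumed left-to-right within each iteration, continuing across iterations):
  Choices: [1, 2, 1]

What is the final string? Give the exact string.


Answer: GGD

Derivation:
Step 0: G
Step 1: GD  (used choices [1])
Step 2: BG  (used choices [2])
Step 3: GGD  (used choices [1])


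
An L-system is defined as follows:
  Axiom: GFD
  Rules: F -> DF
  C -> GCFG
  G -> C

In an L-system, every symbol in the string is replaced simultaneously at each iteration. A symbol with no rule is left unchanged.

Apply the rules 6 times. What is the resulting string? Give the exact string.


Step 0: GFD
Step 1: CDFD
Step 2: GCFGDDFD
Step 3: CGCFGDFCDDDFD
Step 4: GCFGCGCFGDFCDDFGCFGDDDDFD
Step 5: CGCFGDFCGCFGCGCFGDFCDDFGCFGDDDFCGCFGDFCDDDDDFD
Step 6: GCFGCGCFGDFCDDFGCFGCGCFGDFCGCFGCGCFGDFCDDFGCFGDDDFCGCFGDFCDDDDFGCFGCGCFGDFCDDFGCFGDDDDDDFD

Answer: GCFGCGCFGDFCDDFGCFGCGCFGDFCGCFGCGCFGDFCDDFGCFGDDDFCGCFGDFCDDDDFGCFGCGCFGDFCDDFGCFGDDDDDDFD


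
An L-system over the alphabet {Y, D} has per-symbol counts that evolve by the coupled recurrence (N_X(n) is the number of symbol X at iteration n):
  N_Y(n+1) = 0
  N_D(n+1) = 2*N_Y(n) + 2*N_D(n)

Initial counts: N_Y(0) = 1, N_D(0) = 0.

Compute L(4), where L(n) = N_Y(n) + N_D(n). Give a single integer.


Answer: 16

Derivation:
Step 0: N_Y=1, N_D=0, L=1
Step 1: N_Y=0, N_D=2, L=2
Step 2: N_Y=0, N_D=4, L=4
Step 3: N_Y=0, N_D=8, L=8
Step 4: N_Y=0, N_D=16, L=16


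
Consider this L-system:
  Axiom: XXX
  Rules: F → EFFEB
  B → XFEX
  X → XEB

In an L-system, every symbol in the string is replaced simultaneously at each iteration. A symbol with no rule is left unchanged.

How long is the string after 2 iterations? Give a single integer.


Step 0: length = 3
Step 1: length = 9
Step 2: length = 24

Answer: 24


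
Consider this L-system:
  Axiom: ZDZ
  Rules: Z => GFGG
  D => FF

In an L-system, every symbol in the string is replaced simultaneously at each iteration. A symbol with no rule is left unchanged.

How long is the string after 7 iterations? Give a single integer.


Answer: 10

Derivation:
Step 0: length = 3
Step 1: length = 10
Step 2: length = 10
Step 3: length = 10
Step 4: length = 10
Step 5: length = 10
Step 6: length = 10
Step 7: length = 10


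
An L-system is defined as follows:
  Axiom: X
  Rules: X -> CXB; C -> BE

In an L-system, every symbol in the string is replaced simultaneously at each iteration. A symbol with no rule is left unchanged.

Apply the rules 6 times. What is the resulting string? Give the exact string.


Answer: BEBEBEBEBECXBBBBBB

Derivation:
Step 0: X
Step 1: CXB
Step 2: BECXBB
Step 3: BEBECXBBB
Step 4: BEBEBECXBBBB
Step 5: BEBEBEBECXBBBBB
Step 6: BEBEBEBEBECXBBBBBB


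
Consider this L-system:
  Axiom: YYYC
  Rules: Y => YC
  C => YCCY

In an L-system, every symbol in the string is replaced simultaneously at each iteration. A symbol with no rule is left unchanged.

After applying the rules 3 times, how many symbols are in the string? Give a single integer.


Step 0: length = 4
Step 1: length = 10
Step 2: length = 30
Step 3: length = 90

Answer: 90


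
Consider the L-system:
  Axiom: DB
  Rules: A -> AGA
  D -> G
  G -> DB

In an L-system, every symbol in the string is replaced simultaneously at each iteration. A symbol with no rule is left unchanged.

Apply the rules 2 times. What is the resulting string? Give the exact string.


Answer: DBB

Derivation:
Step 0: DB
Step 1: GB
Step 2: DBB


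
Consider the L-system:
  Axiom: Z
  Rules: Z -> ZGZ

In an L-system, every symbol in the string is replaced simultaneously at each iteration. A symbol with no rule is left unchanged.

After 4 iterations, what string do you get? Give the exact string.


Step 0: Z
Step 1: ZGZ
Step 2: ZGZGZGZ
Step 3: ZGZGZGZGZGZGZGZ
Step 4: ZGZGZGZGZGZGZGZGZGZGZGZGZGZGZGZ

Answer: ZGZGZGZGZGZGZGZGZGZGZGZGZGZGZGZ


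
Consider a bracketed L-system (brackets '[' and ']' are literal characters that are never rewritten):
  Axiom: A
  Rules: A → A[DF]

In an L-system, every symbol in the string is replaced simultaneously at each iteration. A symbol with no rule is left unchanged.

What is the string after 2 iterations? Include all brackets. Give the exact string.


Step 0: A
Step 1: A[DF]
Step 2: A[DF][DF]

Answer: A[DF][DF]


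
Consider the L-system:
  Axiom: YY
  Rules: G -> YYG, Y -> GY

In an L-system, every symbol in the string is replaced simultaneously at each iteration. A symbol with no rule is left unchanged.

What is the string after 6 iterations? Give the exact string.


Answer: YYGGYYYGGYGYGYYYGGYGYYYGYYGGYYYGGYYYGGYGYGYYYGGYGYYYGYYGGYGYGYYYGYYGGYGYGYYYGYYGGYYYGGYYYGGYGYGYYYGGYGYYYGYYGGYGYGYYYGYYGGYYYGGYYYGGYGYGYYYGYYGGYYYGGYGYGYYYGGYGYYYGYYGGYYYGGYYYGGYGYGYYYGGYGYYYGYYGGYYYGGYYYGGYGYGYYYGGYGYYYGYYGGYGYGYYYGYYGGYGYGYYYGYYGGYYYGGYYYGGYGYGYYYGGYGYYYGYYGGYGYGYYYGYYGGYYYGGYYYGGYGYGYYYGYYGGYYYGGYGYGYYYGGYGYYYGYYGGY

Derivation:
Step 0: YY
Step 1: GYGY
Step 2: YYGGYYYGGY
Step 3: GYGYYYGYYGGYGYGYYYGYYGGY
Step 4: YYGGYYYGGYGYGYYYGGYGYYYGYYGGYYYGGYYYGGYGYGYYYGGYGYYYGYYGGY
Step 5: GYGYYYGYYGGYGYGYYYGYYGGYYYGGYYYGGYGYGYYYGYYGGYYYGGYGYGYYYGGYGYYYGYYGGYGYGYYYGYYGGYGYGYYYGYYGGYYYGGYYYGGYGYGYYYGYYGGYYYGGYGYGYYYGGYGYYYGYYGGY
Step 6: YYGGYYYGGYGYGYYYGGYGYYYGYYGGYYYGGYYYGGYGYGYYYGGYGYYYGYYGGYGYGYYYGYYGGYGYGYYYGYYGGYYYGGYYYGGYGYGYYYGGYGYYYGYYGGYGYGYYYGYYGGYYYGGYYYGGYGYGYYYGYYGGYYYGGYGYGYYYGGYGYYYGYYGGYYYGGYYYGGYGYGYYYGGYGYYYGYYGGYYYGGYYYGGYGYGYYYGGYGYYYGYYGGYGYGYYYGYYGGYGYGYYYGYYGGYYYGGYYYGGYGYGYYYGGYGYYYGYYGGYGYGYYYGYYGGYYYGGYYYGGYGYGYYYGYYGGYYYGGYGYGYYYGGYGYYYGYYGGY


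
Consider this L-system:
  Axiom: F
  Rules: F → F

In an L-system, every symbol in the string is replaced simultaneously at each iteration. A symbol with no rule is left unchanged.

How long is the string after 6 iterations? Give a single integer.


Step 0: length = 1
Step 1: length = 1
Step 2: length = 1
Step 3: length = 1
Step 4: length = 1
Step 5: length = 1
Step 6: length = 1

Answer: 1


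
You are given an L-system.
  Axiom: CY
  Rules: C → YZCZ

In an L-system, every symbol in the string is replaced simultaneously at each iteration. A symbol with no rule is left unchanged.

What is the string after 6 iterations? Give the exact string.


Step 0: CY
Step 1: YZCZY
Step 2: YZYZCZZY
Step 3: YZYZYZCZZZY
Step 4: YZYZYZYZCZZZZY
Step 5: YZYZYZYZYZCZZZZZY
Step 6: YZYZYZYZYZYZCZZZZZZY

Answer: YZYZYZYZYZYZCZZZZZZY


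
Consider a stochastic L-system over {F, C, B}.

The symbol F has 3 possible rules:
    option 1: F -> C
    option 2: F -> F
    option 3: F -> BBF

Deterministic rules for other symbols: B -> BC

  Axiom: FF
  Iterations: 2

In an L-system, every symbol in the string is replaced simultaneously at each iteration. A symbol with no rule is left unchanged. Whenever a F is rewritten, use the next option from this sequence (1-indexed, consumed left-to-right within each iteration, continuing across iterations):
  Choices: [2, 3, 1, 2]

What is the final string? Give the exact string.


Step 0: FF
Step 1: FBBF  (used choices [2, 3])
Step 2: CBCBCF  (used choices [1, 2])

Answer: CBCBCF


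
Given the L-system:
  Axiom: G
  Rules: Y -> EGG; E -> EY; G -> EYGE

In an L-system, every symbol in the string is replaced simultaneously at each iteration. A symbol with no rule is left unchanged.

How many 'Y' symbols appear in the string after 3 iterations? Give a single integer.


Answer: 8

Derivation:
Step 0: G  (0 'Y')
Step 1: EYGE  (1 'Y')
Step 2: EYEGGEYGEEY  (3 'Y')
Step 3: EYEGGEYEYGEEYGEEYEGGEYGEEYEYEGG  (8 'Y')


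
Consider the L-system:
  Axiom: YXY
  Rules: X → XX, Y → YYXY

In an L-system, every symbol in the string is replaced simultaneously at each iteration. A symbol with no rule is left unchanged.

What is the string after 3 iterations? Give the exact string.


Answer: YYXYYYXYXXYYXYYYXYYYXYXXYYXYXXXXYYXYYYXYXXYYXYXXXXXXXXYYXYYYXYXXYYXYYYXYYYXYXXYYXYXXXXYYXYYYXYXXYYXY

Derivation:
Step 0: YXY
Step 1: YYXYXXYYXY
Step 2: YYXYYYXYXXYYXYXXXXYYXYYYXYXXYYXY
Step 3: YYXYYYXYXXYYXYYYXYYYXYXXYYXYXXXXYYXYYYXYXXYYXYXXXXXXXXYYXYYYXYXXYYXYYYXYYYXYXXYYXYXXXXYYXYYYXYXXYYXY


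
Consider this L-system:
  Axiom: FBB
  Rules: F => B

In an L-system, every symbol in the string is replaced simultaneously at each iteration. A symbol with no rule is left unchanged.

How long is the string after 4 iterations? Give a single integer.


Answer: 3

Derivation:
Step 0: length = 3
Step 1: length = 3
Step 2: length = 3
Step 3: length = 3
Step 4: length = 3


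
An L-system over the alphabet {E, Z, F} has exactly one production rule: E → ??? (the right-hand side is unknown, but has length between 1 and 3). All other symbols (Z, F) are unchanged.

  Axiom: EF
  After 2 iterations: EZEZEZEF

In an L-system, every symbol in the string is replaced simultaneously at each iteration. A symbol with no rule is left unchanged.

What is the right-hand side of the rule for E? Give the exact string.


Answer: EZE

Derivation:
Trying E → EZE:
  Step 0: EF
  Step 1: EZEF
  Step 2: EZEZEZEF
Matches the given result.


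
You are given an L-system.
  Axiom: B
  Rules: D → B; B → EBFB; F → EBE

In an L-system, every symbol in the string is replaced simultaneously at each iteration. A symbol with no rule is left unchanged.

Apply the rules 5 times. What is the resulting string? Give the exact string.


Step 0: B
Step 1: EBFB
Step 2: EEBFBEBEEBFB
Step 3: EEEBFBEBEEBFBEEBFBEEEBFBEBEEBFB
Step 4: EEEEBFBEBEEBFBEEBFBEEEBFBEBEEBFBEEEBFBEBEEBFBEEEEBFBEBEEBFBEEBFBEEEBFBEBEEBFB
Step 5: EEEEEBFBEBEEBFBEEBFBEEEBFBEBEEBFBEEEBFBEBEEBFBEEEEBFBEBEEBFBEEBFBEEEBFBEBEEBFBEEEEBFBEBEEBFBEEBFBEEEBFBEBEEBFBEEEEEBFBEBEEBFBEEBFBEEEBFBEBEEBFBEEEBFBEBEEBFBEEEEBFBEBEEBFBEEBFBEEEBFBEBEEBFB

Answer: EEEEEBFBEBEEBFBEEBFBEEEBFBEBEEBFBEEEBFBEBEEBFBEEEEBFBEBEEBFBEEBFBEEEBFBEBEEBFBEEEEBFBEBEEBFBEEBFBEEEBFBEBEEBFBEEEEEBFBEBEEBFBEEBFBEEEBFBEBEEBFBEEEBFBEBEEBFBEEEEBFBEBEEBFBEEBFBEEEBFBEBEEBFB


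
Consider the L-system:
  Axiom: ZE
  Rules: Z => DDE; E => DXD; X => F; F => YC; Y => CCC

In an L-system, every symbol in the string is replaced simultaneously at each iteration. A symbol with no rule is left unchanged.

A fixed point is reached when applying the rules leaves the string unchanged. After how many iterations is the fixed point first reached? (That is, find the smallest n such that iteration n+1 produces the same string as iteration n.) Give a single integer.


Answer: 5

Derivation:
Step 0: ZE
Step 1: DDEDXD
Step 2: DDDXDDFD
Step 3: DDDFDDYCD
Step 4: DDDYCDDCCCCD
Step 5: DDDCCCCDDCCCCD
Step 6: DDDCCCCDDCCCCD  (unchanged — fixed point at step 5)


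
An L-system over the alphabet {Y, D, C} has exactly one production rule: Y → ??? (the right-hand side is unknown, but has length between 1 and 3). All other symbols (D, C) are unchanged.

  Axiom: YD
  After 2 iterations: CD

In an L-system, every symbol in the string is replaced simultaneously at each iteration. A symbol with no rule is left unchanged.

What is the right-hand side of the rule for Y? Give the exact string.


Answer: C

Derivation:
Trying Y → C:
  Step 0: YD
  Step 1: CD
  Step 2: CD
Matches the given result.


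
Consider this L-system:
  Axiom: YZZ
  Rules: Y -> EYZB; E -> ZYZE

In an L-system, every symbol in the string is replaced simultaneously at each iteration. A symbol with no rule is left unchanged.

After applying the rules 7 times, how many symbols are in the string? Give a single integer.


Answer: 384

Derivation:
Step 0: length = 3
Step 1: length = 6
Step 2: length = 12
Step 3: length = 24
Step 4: length = 48
Step 5: length = 96
Step 6: length = 192
Step 7: length = 384


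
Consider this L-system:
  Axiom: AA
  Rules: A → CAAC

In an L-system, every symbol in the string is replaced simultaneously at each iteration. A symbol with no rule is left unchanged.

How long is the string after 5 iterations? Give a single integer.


Step 0: length = 2
Step 1: length = 8
Step 2: length = 20
Step 3: length = 44
Step 4: length = 92
Step 5: length = 188

Answer: 188


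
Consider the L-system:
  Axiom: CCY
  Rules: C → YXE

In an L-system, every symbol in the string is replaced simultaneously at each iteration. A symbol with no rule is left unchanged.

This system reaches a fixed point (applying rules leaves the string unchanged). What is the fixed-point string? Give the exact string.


Answer: YXEYXEY

Derivation:
Step 0: CCY
Step 1: YXEYXEY
Step 2: YXEYXEY  (unchanged — fixed point at step 1)


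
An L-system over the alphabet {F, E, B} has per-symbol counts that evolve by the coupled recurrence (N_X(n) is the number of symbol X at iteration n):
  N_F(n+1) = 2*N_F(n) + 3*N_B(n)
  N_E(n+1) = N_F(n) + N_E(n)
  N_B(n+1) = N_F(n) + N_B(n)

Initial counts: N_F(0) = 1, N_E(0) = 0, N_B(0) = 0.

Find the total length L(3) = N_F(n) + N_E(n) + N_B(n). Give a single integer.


Answer: 43

Derivation:
Step 0: N_F=1, N_E=0, N_B=0, L=1
Step 1: N_F=2, N_E=1, N_B=1, L=4
Step 2: N_F=7, N_E=3, N_B=3, L=13
Step 3: N_F=23, N_E=10, N_B=10, L=43


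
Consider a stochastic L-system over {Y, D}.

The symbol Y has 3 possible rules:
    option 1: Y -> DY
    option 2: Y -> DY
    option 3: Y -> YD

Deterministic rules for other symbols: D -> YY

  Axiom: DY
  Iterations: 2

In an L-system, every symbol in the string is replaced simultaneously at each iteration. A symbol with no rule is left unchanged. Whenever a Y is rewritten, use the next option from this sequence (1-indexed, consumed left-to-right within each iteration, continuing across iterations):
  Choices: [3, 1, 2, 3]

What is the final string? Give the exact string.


Step 0: DY
Step 1: YYYD  (used choices [3])
Step 2: DYDYYDYY  (used choices [1, 2, 3])

Answer: DYDYYDYY


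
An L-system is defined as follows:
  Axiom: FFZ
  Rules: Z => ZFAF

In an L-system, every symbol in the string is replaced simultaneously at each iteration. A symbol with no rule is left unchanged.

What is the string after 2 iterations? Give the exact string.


Step 0: FFZ
Step 1: FFZFAF
Step 2: FFZFAFFAF

Answer: FFZFAFFAF


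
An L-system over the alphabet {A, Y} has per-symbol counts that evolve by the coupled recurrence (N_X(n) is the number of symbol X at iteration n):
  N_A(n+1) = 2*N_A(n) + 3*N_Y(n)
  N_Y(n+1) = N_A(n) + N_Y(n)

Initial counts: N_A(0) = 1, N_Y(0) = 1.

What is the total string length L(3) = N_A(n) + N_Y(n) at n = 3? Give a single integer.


Step 0: N_A=1, N_Y=1, L=2
Step 1: N_A=5, N_Y=2, L=7
Step 2: N_A=16, N_Y=7, L=23
Step 3: N_A=53, N_Y=23, L=76

Answer: 76


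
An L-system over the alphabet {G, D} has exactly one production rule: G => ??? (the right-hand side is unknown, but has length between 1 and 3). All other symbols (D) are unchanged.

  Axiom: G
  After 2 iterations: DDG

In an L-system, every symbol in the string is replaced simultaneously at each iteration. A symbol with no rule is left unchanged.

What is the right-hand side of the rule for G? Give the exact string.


Trying G => DG:
  Step 0: G
  Step 1: DG
  Step 2: DDG
Matches the given result.

Answer: DG


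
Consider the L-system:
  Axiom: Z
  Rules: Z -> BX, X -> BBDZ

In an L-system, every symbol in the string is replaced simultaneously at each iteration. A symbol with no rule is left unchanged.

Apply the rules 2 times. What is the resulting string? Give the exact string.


Step 0: Z
Step 1: BX
Step 2: BBBDZ

Answer: BBBDZ


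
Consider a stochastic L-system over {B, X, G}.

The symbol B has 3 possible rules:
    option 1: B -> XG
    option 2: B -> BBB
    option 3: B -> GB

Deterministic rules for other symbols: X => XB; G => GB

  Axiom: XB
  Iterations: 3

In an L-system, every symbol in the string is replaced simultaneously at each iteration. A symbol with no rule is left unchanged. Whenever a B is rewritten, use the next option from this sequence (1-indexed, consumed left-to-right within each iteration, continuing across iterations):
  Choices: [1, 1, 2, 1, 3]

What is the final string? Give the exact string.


Answer: XBBBBXBGBXBXGGBGB

Derivation:
Step 0: XB
Step 1: XBXG  (used choices [1])
Step 2: XBXGXBGB  (used choices [1])
Step 3: XBBBBXBGBXBXGGBGB  (used choices [2, 1, 3])


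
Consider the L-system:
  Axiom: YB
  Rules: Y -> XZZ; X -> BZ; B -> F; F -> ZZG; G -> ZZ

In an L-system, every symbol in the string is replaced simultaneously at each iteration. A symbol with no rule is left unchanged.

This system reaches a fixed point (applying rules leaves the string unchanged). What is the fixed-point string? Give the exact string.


Answer: ZZZZZZZZZZZ

Derivation:
Step 0: YB
Step 1: XZZF
Step 2: BZZZZZG
Step 3: FZZZZZZZ
Step 4: ZZGZZZZZZZ
Step 5: ZZZZZZZZZZZ
Step 6: ZZZZZZZZZZZ  (unchanged — fixed point at step 5)
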